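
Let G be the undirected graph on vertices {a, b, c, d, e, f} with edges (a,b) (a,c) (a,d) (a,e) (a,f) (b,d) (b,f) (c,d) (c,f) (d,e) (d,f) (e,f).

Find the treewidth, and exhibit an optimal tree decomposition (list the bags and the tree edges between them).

The largest bag has 4 vertices, giving width 3; this decomposition certifies tw(G) ≤ 3. For the lower bound, the 4 vertices {a, d, e, f} are pairwise adjacent, and any tree decomposition puts a clique entirely inside one bag — forcing width ≥ 3. Hence tw(G) = 3 exactly.

Treewidth 3.
Bags: B1 = {a, b, d, f}  B2 = {a, d, e, f}  B3 = {a, c, d, f}
Tree: B1–B2, B2–B3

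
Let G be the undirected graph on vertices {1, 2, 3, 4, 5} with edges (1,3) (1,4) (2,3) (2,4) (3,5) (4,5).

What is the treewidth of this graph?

A width-2 tree decomposition is:
Bags: B1 = {3, 4, 5}  B2 = {2, 3, 4}  B3 = {1, 3, 4}
Tree: B1–B2, B2–B3
Each bag holds 3 vertices, so the decomposition has width 2, which upper-bounds the treewidth. The edges 5–3–2–4–5 form a cycle, so G is not a tree and its treewidth is at least 2. Hence tw(G) = 2 exactly.

2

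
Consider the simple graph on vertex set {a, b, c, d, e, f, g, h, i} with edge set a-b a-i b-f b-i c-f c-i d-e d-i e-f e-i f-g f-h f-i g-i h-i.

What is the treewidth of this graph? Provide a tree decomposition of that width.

Each bag holds 3 vertices, so the decomposition has width 2, which upper-bounds the treewidth. On the other hand G contains the 3-clique {d, e, i}. A clique must lie in a single bag of any decomposition, so no decomposition can have width below 2. Therefore the treewidth is 2.

Treewidth 2.
One such decomposition:
Bags: B1 = {b, f, i}  B2 = {f, h, i}  B3 = {a, b, i}  B4 = {e, f, i}  B5 = {f, g, i}  B6 = {c, f, i}  B7 = {d, e, i}
Tree: B1–B2, B1–B3, B1–B4, B1–B5, B5–B6, B4–B7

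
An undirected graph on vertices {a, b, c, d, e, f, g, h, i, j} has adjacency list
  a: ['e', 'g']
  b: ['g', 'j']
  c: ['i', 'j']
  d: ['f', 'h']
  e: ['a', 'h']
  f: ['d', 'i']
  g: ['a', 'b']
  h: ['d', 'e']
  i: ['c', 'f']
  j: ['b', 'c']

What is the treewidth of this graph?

2

A width-2 tree decomposition is:
Bags: B1 = {b, g, j}  B2 = {a, g, j}  B3 = {a, e, j}  B4 = {e, h, j}  B5 = {d, h, j}  B6 = {d, f, j}  B7 = {f, i, j}  B8 = {c, i, j}
Tree: B1–B2, B2–B3, B3–B4, B4–B5, B5–B6, B6–B7, B7–B8
The largest bag has 3 vertices, giving width 2; this decomposition certifies tw(G) ≤ 2. For the lower bound, G contains the cycle j–b–g–a–e–h–d–f–i–c–j, so G is not a forest; only forests have treewidth ≤ 1, hence tw(G) ≥ 2. Combining the bounds, tw(G) = 2.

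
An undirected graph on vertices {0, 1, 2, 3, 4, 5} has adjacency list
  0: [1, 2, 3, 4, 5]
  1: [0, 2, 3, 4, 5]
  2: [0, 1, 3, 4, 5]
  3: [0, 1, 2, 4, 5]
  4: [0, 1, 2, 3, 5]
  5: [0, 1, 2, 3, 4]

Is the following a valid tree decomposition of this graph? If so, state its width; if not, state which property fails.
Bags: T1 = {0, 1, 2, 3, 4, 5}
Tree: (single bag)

Every vertex of G appears in some bag (union = {0, 1, 2, 3, 4, 5}); every edge is covered by a bag; and for each vertex v the set of bags containing v is connected in the bag tree. The decomposition is therefore valid. The largest bag has 6 vertices, so the width is 5.

Yes; width 5.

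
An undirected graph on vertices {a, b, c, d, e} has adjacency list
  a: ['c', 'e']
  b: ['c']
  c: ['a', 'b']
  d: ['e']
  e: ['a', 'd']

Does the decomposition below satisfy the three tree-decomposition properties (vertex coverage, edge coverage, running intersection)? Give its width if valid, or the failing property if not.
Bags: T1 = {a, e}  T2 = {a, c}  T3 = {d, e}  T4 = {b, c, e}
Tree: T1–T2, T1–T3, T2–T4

No — bags containing vertex e are not connected in the tree.

A tree decomposition must satisfy three properties: every vertex lies in some bag; for every edge, both endpoints lie together in some bag; and for every vertex, the bags containing it form a connected subtree. Here bags containing vertex e are not connected in the tree, so the decomposition is invalid.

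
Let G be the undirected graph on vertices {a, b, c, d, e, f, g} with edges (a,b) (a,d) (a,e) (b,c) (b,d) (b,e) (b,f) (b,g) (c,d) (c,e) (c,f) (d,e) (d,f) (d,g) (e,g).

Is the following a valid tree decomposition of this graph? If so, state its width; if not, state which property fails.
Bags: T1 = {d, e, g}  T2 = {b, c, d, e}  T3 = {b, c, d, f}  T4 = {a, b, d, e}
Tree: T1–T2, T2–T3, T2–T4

A tree decomposition must satisfy three properties: every vertex lies in some bag; for every edge, both endpoints lie together in some bag; and for every vertex, the bags containing it form a connected subtree. Here edge (b,g) lies in no bag, so the decomposition is invalid.

No — edge (b,g) lies in no bag.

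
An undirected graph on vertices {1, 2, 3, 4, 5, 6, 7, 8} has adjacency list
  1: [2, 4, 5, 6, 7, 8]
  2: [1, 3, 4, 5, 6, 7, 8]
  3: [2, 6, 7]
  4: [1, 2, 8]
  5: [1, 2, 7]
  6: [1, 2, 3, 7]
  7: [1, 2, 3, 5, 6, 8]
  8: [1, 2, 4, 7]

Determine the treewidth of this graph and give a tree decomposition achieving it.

Treewidth 3.
One optimal decomposition is:
Bags: B1 = {2, 3, 6, 7}  B2 = {1, 2, 6, 7}  B3 = {1, 2, 7, 8}  B4 = {1, 2, 4, 8}  B5 = {1, 2, 5, 7}
Tree: B1–B2, B2–B3, B3–B4, B2–B5

The largest bag has 4 vertices, giving width 3; this decomposition certifies tw(G) ≤ 3. On the other hand G contains the 4-clique {1, 2, 4, 8}. A clique must lie in a single bag of any decomposition, so no decomposition can have width below 3. Therefore the treewidth is 3.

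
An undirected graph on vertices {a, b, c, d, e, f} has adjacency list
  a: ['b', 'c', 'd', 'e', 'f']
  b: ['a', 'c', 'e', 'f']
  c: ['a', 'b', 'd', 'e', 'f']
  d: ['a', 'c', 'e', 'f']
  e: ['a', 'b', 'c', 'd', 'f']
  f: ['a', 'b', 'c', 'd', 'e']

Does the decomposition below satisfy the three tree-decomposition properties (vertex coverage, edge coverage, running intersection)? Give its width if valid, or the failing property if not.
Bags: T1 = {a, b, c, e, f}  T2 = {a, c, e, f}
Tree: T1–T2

No — vertex d appears in no bag.

A tree decomposition must satisfy three properties: every vertex lies in some bag; for every edge, both endpoints lie together in some bag; and for every vertex, the bags containing it form a connected subtree. Here vertex d appears in no bag, so the decomposition is invalid.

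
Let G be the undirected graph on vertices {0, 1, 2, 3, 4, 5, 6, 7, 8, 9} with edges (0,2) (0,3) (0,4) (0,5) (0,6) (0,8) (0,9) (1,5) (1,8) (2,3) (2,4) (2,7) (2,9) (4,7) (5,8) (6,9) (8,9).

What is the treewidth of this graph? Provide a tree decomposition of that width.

Treewidth 2.
One optimal decomposition is:
Bags: B1 = {0, 6, 9}  B2 = {0, 2, 9}  B3 = {0, 8, 9}  B4 = {0, 5, 8}  B5 = {1, 5, 8}  B6 = {0, 2, 4}  B7 = {2, 4, 7}  B8 = {0, 2, 3}
Tree: B1–B2, B1–B3, B3–B4, B4–B5, B2–B6, B6–B7, B2–B8

The largest bag has 3 vertices, giving width 2; this decomposition certifies tw(G) ≤ 2. For the lower bound, the 3 vertices {0, 8, 9} are pairwise adjacent, and any tree decomposition puts a clique entirely inside one bag — forcing width ≥ 2. Hence tw(G) = 2 exactly.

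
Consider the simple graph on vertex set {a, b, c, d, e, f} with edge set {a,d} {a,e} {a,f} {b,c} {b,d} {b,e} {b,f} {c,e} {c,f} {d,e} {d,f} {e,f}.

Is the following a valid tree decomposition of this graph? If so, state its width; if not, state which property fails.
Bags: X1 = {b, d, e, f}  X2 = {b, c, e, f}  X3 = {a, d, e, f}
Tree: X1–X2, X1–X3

Every vertex of G appears in some bag (union = {a, b, c, d, e, f}); every edge is covered by a bag; and for each vertex v the set of bags containing v is connected in the bag tree. The decomposition is therefore valid. The largest bag has 4 vertices, so the width is 3.

Yes; width 3.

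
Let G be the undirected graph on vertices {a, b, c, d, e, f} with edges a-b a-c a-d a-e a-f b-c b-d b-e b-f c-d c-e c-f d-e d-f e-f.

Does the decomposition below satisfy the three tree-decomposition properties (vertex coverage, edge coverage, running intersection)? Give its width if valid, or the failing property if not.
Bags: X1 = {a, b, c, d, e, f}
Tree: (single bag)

Vertex coverage: the bags together contain {a, b, c, d, e, f}, the full vertex set. Edge coverage: each edge of G has both endpoints in at least one bag. Running intersection: for every vertex, the bags containing it form a connected subtree. All three properties hold, so this is a valid tree decomposition of width max|bag| − 1 = 5, and hence tw(G) ≤ 5.

Yes; width 5.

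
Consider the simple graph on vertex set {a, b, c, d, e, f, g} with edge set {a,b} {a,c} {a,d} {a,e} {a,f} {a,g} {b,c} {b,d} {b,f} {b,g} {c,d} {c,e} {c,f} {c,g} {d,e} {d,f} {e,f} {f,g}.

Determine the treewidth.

A width-4 tree decomposition is:
Bags: B1 = {a, b, c, d, f}  B2 = {a, c, d, e, f}  B3 = {a, b, c, f, g}
Tree: B1–B2, B1–B3
Each bag holds 5 vertices, so the decomposition has width 4, which upper-bounds the treewidth. For the lower bound, the 5 vertices {a, c, d, e, f} are pairwise adjacent, and any tree decomposition puts a clique entirely inside one bag — forcing width ≥ 4. Combining the bounds, tw(G) = 4.

4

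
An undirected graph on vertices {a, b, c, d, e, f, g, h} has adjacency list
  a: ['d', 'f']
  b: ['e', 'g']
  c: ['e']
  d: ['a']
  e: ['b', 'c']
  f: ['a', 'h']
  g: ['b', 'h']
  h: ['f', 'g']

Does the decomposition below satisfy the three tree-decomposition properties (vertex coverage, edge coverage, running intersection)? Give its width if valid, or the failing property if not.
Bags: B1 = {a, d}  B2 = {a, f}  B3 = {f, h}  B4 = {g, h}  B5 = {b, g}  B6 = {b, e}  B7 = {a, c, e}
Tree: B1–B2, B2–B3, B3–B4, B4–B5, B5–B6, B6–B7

No — bags containing vertex a are not connected in the tree.

A tree decomposition must satisfy three properties: every vertex lies in some bag; for every edge, both endpoints lie together in some bag; and for every vertex, the bags containing it form a connected subtree. Here bags containing vertex a are not connected in the tree, so the decomposition is invalid.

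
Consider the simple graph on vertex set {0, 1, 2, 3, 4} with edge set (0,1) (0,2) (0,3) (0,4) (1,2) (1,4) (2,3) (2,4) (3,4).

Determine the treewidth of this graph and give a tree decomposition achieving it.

The largest bag has 4 vertices, giving width 3; this decomposition certifies tw(G) ≤ 3. For the lower bound, the 4 vertices {0, 1, 2, 4} are pairwise adjacent, and any tree decomposition puts a clique entirely inside one bag — forcing width ≥ 3. Therefore the treewidth is 3.

Treewidth 3.
One optimal decomposition is:
Bags: B1 = {0, 1, 2, 4}  B2 = {0, 2, 3, 4}
Tree: B1–B2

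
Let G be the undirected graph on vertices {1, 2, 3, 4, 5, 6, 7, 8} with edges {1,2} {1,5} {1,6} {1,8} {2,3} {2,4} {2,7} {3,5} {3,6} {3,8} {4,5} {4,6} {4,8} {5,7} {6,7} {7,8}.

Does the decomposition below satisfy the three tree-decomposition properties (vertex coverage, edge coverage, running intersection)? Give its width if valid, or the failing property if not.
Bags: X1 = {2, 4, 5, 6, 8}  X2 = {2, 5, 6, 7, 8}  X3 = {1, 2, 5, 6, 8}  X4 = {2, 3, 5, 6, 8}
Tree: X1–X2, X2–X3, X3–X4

Checking the three conditions: (i) the bags cover all of {1, 2, 3, 4, 5, 6, 7, 8}; (ii) for each edge, some bag contains both endpoints; (iii) the bags containing any fixed vertex form a subtree. All hold, so the decomposition is valid with width 5 − 1 = 4.

Yes; width 4.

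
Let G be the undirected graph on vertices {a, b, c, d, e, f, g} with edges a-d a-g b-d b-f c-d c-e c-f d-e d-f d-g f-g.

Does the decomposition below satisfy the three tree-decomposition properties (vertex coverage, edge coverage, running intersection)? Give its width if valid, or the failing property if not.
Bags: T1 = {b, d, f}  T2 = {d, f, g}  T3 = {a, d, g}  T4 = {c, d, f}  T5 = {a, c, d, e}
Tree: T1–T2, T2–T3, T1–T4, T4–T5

A tree decomposition must satisfy three properties: every vertex lies in some bag; for every edge, both endpoints lie together in some bag; and for every vertex, the bags containing it form a connected subtree. Here bags containing vertex a are not connected in the tree, so the decomposition is invalid.

No — bags containing vertex a are not connected in the tree.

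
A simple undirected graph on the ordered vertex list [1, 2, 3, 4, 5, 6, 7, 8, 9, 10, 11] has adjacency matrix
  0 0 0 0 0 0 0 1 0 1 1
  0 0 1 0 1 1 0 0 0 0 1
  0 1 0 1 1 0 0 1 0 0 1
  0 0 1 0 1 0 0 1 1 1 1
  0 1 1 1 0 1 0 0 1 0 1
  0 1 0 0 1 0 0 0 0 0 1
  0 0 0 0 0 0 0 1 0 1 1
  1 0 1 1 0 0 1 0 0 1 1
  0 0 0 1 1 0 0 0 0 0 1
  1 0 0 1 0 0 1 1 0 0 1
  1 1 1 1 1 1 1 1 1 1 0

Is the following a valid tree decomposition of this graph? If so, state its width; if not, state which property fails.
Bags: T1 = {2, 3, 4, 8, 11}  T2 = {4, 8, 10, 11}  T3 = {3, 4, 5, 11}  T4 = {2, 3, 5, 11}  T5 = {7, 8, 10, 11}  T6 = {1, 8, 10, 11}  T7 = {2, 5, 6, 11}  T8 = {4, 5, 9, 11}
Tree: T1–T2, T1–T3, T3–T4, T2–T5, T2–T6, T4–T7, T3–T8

A tree decomposition must satisfy three properties: every vertex lies in some bag; for every edge, both endpoints lie together in some bag; and for every vertex, the bags containing it form a connected subtree. Here bags containing vertex 2 are not connected in the tree, so the decomposition is invalid.

No — bags containing vertex 2 are not connected in the tree.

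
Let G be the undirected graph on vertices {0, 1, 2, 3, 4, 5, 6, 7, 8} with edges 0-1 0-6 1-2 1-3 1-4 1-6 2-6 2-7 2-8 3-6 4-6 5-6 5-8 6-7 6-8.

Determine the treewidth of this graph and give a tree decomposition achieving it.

Treewidth 2.
One optimal decomposition is:
Bags: B1 = {2, 6, 8}  B2 = {5, 6, 8}  B3 = {1, 2, 6}  B4 = {1, 4, 6}  B5 = {1, 3, 6}  B6 = {0, 1, 6}  B7 = {2, 6, 7}
Tree: B1–B2, B1–B3, B3–B4, B4–B5, B3–B6, B1–B7

The largest bag has 3 vertices, giving width 2; this decomposition certifies tw(G) ≤ 2. For the lower bound, the 3 vertices {2, 6, 8} are pairwise adjacent, and any tree decomposition puts a clique entirely inside one bag — forcing width ≥ 2. The upper and lower bounds meet at 2, so that is the treewidth.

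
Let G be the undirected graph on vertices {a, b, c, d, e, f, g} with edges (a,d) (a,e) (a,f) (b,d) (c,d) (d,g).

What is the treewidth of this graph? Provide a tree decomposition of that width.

Every bag has size at most 2, so the width is 2 − 1 = 1 and tw(G) ≤ 1. G has an edge, so its treewidth is at least 1. Combining the bounds, tw(G) = 1.

Treewidth 1.
One optimal decomposition is:
Bags: B1 = {c, d}  B2 = {a, d}  B3 = {a, f}  B4 = {a, e}  B5 = {d, g}  B6 = {b, d}
Tree: B1–B2, B2–B3, B2–B4, B2–B5, B2–B6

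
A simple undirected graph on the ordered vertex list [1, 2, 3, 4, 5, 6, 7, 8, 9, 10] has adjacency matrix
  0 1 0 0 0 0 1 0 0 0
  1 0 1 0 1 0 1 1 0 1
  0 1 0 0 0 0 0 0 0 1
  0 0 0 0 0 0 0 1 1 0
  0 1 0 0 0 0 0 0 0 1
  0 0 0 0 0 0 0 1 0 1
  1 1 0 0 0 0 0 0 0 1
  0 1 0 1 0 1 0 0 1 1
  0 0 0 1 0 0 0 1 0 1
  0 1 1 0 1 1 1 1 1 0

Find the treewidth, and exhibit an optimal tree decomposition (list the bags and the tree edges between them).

Treewidth 2.
One optimal decomposition is:
Bags: B1 = {8, 9, 10}  B2 = {2, 8, 10}  B3 = {2, 3, 10}  B4 = {2, 7, 10}  B5 = {4, 8, 9}  B6 = {1, 2, 7}  B7 = {2, 5, 10}  B8 = {6, 8, 10}
Tree: B1–B2, B2–B3, B2–B4, B1–B5, B4–B6, B2–B7, B2–B8

Every bag has size at most 3, so the width is 3 − 1 = 2 and tw(G) ≤ 2. On the other hand G contains the 3-clique {1, 2, 7}. A clique must lie in a single bag of any decomposition, so no decomposition can have width below 2. The upper and lower bounds meet at 2, so that is the treewidth.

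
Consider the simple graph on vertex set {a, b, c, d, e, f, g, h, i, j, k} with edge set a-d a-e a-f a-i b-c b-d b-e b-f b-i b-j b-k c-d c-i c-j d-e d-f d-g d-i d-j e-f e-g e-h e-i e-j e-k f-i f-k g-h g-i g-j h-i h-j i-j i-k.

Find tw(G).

A width-4 tree decomposition is:
Bags: B1 = {b, e, f, i, k}  B2 = {b, d, e, f, i}  B3 = {a, d, e, f, i}  B4 = {b, d, e, i, j}  B5 = {b, c, d, i, j}  B6 = {d, e, g, i, j}  B7 = {e, g, h, i, j}
Tree: B1–B2, B2–B3, B2–B4, B4–B5, B4–B6, B6–B7
Every bag has size at most 5, so the width is 5 − 1 = 4 and tw(G) ≤ 4. Conversely, {d, e, g, i, j} is a clique of size 5, and the vertices of any clique must share a bag in every tree decomposition; so some bag has ≥ 5 vertices and tw(G) ≥ 4. Therefore the treewidth is 4.

4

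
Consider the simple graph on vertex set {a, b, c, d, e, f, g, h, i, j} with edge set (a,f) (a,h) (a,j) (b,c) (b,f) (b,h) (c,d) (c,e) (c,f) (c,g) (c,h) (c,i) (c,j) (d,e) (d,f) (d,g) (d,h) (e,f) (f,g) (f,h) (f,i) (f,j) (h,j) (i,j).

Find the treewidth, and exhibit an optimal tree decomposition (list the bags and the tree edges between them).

Treewidth 3.
Bags: B1 = {c, d, f, h}  B2 = {c, f, h, j}  B3 = {c, f, i, j}  B4 = {b, c, f, h}  B5 = {c, d, f, g}  B6 = {c, d, e, f}  B7 = {a, f, h, j}
Tree: B1–B2, B2–B3, B1–B4, B1–B5, B5–B6, B2–B7

The largest bag has 4 vertices, giving width 3; this decomposition certifies tw(G) ≤ 3. Conversely, {c, d, f, g} is a clique of size 4, and the vertices of any clique must share a bag in every tree decomposition; so some bag has ≥ 4 vertices and tw(G) ≥ 3. Hence tw(G) = 3 exactly.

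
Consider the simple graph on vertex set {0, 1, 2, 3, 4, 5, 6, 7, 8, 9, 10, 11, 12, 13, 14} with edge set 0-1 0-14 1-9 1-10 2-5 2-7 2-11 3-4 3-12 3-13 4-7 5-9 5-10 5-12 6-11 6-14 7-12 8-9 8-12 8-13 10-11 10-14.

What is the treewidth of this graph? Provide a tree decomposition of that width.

Each bag holds 4 vertices, so the decomposition has width 3, which upper-bounds the treewidth. For the lower bound: the 4 vertex sets {3,4,13}, {7}, {12}, {2,5,8,9} are disjoint, each induces a connected subgraph, and every pair is joined by at least one edge of G. Contracting each set to a single vertex therefore yields K_{4} as a minor, and since treewidth is minor-monotone, tw(G) ≥ tw(K_{4}) = 3. Therefore the treewidth is 3.

Treewidth 3.
One such decomposition:
Bags: B1 = {3, 4, 7, 13}  B2 = {3, 7, 12, 13}  B3 = {7, 8, 12, 13}  B4 = {2, 7, 8, 12}  B5 = {2, 5, 8, 12}  B6 = {2, 5, 8, 9}  B7 = {2, 5, 9, 11}  B8 = {5, 9, 10, 11}  B9 = {1, 9, 10, 11}  B10 = {1, 6, 10, 11}  B11 = {1, 6, 10, 14}  B12 = {0, 1, 6, 14}
Tree: B1–B2, B2–B3, B3–B4, B4–B5, B5–B6, B6–B7, B7–B8, B8–B9, B9–B10, B10–B11, B11–B12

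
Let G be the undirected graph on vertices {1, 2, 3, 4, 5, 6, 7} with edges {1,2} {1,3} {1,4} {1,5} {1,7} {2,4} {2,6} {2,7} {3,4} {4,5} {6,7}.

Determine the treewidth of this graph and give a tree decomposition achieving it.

Treewidth 2.
One such decomposition:
Bags: B1 = {1, 2, 4}  B2 = {1, 2, 7}  B3 = {2, 6, 7}  B4 = {1, 3, 4}  B5 = {1, 4, 5}
Tree: B1–B2, B2–B3, B1–B4, B1–B5

Each bag holds 3 vertices, so the decomposition has width 2, which upper-bounds the treewidth. For the lower bound, the 3 vertices {1, 2, 4} are pairwise adjacent, and any tree decomposition puts a clique entirely inside one bag — forcing width ≥ 2. Hence tw(G) = 2 exactly.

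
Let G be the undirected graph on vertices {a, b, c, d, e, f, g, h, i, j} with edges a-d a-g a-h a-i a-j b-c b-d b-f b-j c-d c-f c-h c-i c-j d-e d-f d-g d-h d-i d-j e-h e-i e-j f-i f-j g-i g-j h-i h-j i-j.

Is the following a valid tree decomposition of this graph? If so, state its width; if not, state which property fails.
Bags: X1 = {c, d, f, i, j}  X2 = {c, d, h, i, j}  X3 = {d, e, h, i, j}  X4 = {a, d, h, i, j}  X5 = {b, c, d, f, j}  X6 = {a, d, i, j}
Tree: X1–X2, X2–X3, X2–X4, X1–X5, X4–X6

A tree decomposition must satisfy three properties: every vertex lies in some bag; for every edge, both endpoints lie together in some bag; and for every vertex, the bags containing it form a connected subtree. Here vertex g appears in no bag, so the decomposition is invalid.

No — vertex g appears in no bag.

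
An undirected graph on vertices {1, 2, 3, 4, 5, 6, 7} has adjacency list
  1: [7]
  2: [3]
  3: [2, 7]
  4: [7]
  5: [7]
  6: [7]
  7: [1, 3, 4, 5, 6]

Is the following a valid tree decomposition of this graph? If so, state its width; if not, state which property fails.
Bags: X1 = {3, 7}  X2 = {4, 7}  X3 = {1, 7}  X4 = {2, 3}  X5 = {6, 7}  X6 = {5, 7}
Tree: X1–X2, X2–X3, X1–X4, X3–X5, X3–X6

Vertex coverage: the bags together contain {1, 2, 3, 4, 5, 6, 7}, the full vertex set. Edge coverage: each edge of G has both endpoints in at least one bag. Running intersection: for every vertex, the bags containing it form a connected subtree. All three properties hold, so this is a valid tree decomposition of width max|bag| − 1 = 1, and hence tw(G) ≤ 1.

Yes; width 1.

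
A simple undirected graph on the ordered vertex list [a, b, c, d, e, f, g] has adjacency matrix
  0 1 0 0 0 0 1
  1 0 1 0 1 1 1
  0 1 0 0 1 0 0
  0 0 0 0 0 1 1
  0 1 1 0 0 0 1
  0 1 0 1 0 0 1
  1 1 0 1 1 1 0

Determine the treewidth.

2

A width-2 tree decomposition is:
Bags: B1 = {b, f, g}  B2 = {b, e, g}  B3 = {d, f, g}  B4 = {b, c, e}  B5 = {a, b, g}
Tree: B1–B2, B1–B3, B2–B4, B2–B5
Each bag holds 3 vertices, so the decomposition has width 2, which upper-bounds the treewidth. On the other hand G contains the 3-clique {d, f, g}. A clique must lie in a single bag of any decomposition, so no decomposition can have width below 2. Therefore the treewidth is 2.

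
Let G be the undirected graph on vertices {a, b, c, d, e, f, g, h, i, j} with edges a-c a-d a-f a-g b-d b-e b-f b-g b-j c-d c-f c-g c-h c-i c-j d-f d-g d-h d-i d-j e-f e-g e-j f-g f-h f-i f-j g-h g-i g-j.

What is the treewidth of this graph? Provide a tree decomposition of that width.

Treewidth 4.
One such decomposition:
Bags: B1 = {c, d, f, g, j}  B2 = {b, d, f, g, j}  B3 = {a, c, d, f, g}  B4 = {c, d, f, g, h}  B5 = {b, e, f, g, j}  B6 = {c, d, f, g, i}
Tree: B1–B2, B1–B3, B3–B4, B2–B5, B3–B6

Every bag has size at most 5, so the width is 5 − 1 = 4 and tw(G) ≤ 4. Conversely, {c, d, f, g, j} is a clique of size 5, and the vertices of any clique must share a bag in every tree decomposition; so some bag has ≥ 5 vertices and tw(G) ≥ 4. The upper and lower bounds meet at 4, so that is the treewidth.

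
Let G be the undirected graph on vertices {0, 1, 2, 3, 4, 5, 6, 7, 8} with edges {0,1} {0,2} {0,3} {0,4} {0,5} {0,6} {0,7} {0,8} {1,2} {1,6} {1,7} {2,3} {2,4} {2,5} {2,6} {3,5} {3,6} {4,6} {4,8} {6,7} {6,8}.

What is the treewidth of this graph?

3

A width-3 tree decomposition is:
Bags: B1 = {0, 1, 2, 6}  B2 = {0, 2, 3, 6}  B3 = {0, 2, 3, 5}  B4 = {0, 2, 4, 6}  B5 = {0, 4, 6, 8}  B6 = {0, 1, 6, 7}
Tree: B1–B2, B2–B3, B2–B4, B4–B5, B1–B6
Every bag has size at most 4, so the width is 4 − 1 = 3 and tw(G) ≤ 3. On the other hand G contains the 4-clique {0, 2, 3, 5}. A clique must lie in a single bag of any decomposition, so no decomposition can have width below 3. The upper and lower bounds meet at 3, so that is the treewidth.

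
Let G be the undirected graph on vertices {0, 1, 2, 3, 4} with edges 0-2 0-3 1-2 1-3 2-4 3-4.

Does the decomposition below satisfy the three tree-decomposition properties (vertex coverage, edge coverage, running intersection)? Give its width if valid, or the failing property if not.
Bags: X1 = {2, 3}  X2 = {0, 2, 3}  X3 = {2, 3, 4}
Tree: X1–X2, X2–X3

No — vertex 1 appears in no bag.

A tree decomposition must satisfy three properties: every vertex lies in some bag; for every edge, both endpoints lie together in some bag; and for every vertex, the bags containing it form a connected subtree. Here vertex 1 appears in no bag, so the decomposition is invalid.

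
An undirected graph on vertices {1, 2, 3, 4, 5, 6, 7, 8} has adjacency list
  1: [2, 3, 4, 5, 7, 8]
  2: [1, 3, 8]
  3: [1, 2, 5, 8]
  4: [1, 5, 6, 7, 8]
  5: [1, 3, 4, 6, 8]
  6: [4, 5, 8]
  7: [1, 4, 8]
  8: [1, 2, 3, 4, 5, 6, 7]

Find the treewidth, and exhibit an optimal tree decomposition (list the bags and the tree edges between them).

Every bag has size at most 4, so the width is 4 − 1 = 3 and tw(G) ≤ 3. On the other hand G contains the 4-clique {1, 2, 3, 8}. A clique must lie in a single bag of any decomposition, so no decomposition can have width below 3. The upper and lower bounds meet at 3, so that is the treewidth.

Treewidth 3.
One optimal decomposition is:
Bags: B1 = {1, 2, 3, 8}  B2 = {1, 3, 5, 8}  B3 = {1, 4, 5, 8}  B4 = {4, 5, 6, 8}  B5 = {1, 4, 7, 8}
Tree: B1–B2, B2–B3, B3–B4, B3–B5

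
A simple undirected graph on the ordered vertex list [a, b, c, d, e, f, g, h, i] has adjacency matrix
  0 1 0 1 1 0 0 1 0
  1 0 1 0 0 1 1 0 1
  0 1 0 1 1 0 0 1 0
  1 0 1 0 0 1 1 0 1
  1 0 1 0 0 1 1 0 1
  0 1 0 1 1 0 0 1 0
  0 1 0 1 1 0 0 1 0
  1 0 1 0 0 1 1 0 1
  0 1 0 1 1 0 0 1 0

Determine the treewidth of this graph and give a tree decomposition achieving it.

The largest bag has 5 vertices, giving width 4; this decomposition certifies tw(G) ≤ 4. For the lower bound: the 5 vertex sets {b,i}, {c,d}, {e,g}, {h}, {f} are disjoint, each induces a connected subgraph, and every pair is joined by at least one edge of G. Contracting each set to a single vertex therefore yields K_{5} as a minor, and since treewidth is minor-monotone, tw(G) ≥ tw(K_{5}) = 4. The upper and lower bounds meet at 4, so that is the treewidth.

Treewidth 4.
One such decomposition:
Bags: B1 = {b, d, e, h, i}  B2 = {b, c, d, e, h}  B3 = {b, d, e, g, h}  B4 = {b, d, e, f, h}  B5 = {a, b, d, e, h}
Tree: B1–B2, B2–B3, B3–B4, B4–B5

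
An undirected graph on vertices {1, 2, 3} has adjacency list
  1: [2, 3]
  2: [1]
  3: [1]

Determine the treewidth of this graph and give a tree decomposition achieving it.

Treewidth 1.
One optimal decomposition is:
Bags: B1 = {1, 3}  B2 = {1, 2}
Tree: B1–B2

Each bag holds 2 vertices, so the decomposition has width 1, which upper-bounds the treewidth. Any graph with an edge has treewidth ≥ 1, and G has the edge 1–3. The upper and lower bounds meet at 1, so that is the treewidth.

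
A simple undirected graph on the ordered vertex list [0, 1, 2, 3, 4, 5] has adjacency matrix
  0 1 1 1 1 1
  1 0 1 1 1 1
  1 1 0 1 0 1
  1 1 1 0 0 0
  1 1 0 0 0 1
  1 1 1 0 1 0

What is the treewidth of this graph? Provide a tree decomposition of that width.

Each bag holds 4 vertices, so the decomposition has width 3, which upper-bounds the treewidth. On the other hand G contains the 4-clique {0, 1, 2, 3}. A clique must lie in a single bag of any decomposition, so no decomposition can have width below 3. Combining the bounds, tw(G) = 3.

Treewidth 3.
One such decomposition:
Bags: B1 = {0, 1, 2, 5}  B2 = {0, 1, 4, 5}  B3 = {0, 1, 2, 3}
Tree: B1–B2, B1–B3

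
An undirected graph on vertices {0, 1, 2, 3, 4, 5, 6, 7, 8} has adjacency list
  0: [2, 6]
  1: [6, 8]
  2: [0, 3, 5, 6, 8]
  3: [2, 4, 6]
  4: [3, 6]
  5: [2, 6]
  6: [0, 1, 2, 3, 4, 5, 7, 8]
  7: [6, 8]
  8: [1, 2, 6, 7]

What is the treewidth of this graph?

A width-2 tree decomposition is:
Bags: B1 = {3, 4, 6}  B2 = {2, 3, 6}  B3 = {0, 2, 6}  B4 = {2, 5, 6}  B5 = {2, 6, 8}  B6 = {6, 7, 8}  B7 = {1, 6, 8}
Tree: B1–B2, B2–B3, B3–B4, B3–B5, B5–B6, B6–B7
The largest bag has 3 vertices, giving width 2; this decomposition certifies tw(G) ≤ 2. Conversely, {1, 6, 8} is a clique of size 3, and the vertices of any clique must share a bag in every tree decomposition; so some bag has ≥ 3 vertices and tw(G) ≥ 2. Combining the bounds, tw(G) = 2.

2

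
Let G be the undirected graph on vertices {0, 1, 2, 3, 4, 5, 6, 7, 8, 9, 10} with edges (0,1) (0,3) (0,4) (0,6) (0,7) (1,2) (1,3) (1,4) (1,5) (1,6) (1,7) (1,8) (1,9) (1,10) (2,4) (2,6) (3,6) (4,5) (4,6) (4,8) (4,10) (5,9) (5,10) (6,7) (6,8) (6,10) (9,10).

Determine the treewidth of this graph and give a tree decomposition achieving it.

Every bag has size at most 4, so the width is 4 − 1 = 3 and tw(G) ≤ 3. On the other hand G contains the 4-clique {1, 5, 9, 10}. A clique must lie in a single bag of any decomposition, so no decomposition can have width below 3. The upper and lower bounds meet at 3, so that is the treewidth.

Treewidth 3.
Bags: B1 = {1, 4, 5, 10}  B2 = {1, 4, 6, 10}  B3 = {0, 1, 4, 6}  B4 = {0, 1, 3, 6}  B5 = {0, 1, 6, 7}  B6 = {1, 4, 6, 8}  B7 = {1, 5, 9, 10}  B8 = {1, 2, 4, 6}
Tree: B1–B2, B2–B3, B3–B4, B4–B5, B2–B6, B1–B7, B3–B8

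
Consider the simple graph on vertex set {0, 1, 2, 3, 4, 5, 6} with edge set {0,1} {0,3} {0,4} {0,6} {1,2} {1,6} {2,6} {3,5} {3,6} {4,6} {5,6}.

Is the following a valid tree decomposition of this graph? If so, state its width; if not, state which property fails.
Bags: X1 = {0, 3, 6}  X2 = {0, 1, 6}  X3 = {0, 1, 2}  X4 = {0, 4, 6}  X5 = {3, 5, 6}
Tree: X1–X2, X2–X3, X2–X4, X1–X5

No — edge (6,2) lies in no bag.

A tree decomposition must satisfy three properties: every vertex lies in some bag; for every edge, both endpoints lie together in some bag; and for every vertex, the bags containing it form a connected subtree. Here edge (6,2) lies in no bag, so the decomposition is invalid.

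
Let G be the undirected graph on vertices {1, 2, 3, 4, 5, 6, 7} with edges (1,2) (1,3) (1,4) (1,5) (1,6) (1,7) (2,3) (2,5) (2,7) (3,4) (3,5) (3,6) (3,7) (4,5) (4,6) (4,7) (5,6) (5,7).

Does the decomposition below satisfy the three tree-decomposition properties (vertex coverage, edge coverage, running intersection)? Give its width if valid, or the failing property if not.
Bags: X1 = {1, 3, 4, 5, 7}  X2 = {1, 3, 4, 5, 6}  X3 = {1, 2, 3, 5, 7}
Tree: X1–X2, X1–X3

Every vertex of G appears in some bag (union = {1, 2, 3, 4, 5, 6, 7}); every edge is covered by a bag; and for each vertex v the set of bags containing v is connected in the bag tree. The decomposition is therefore valid. The largest bag has 5 vertices, so the width is 4.

Yes; width 4.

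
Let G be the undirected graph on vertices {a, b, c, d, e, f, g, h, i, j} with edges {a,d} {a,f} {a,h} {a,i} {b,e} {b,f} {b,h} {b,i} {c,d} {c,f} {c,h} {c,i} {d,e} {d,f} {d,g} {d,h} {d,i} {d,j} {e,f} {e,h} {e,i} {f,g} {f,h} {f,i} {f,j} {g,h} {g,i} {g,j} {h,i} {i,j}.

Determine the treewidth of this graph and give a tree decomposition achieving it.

Treewidth 4.
One optimal decomposition is:
Bags: B1 = {d, e, f, h, i}  B2 = {c, d, f, h, i}  B3 = {a, d, f, h, i}  B4 = {b, e, f, h, i}  B5 = {d, f, g, h, i}  B6 = {d, f, g, i, j}
Tree: B1–B2, B1–B3, B1–B4, B3–B5, B5–B6

The largest bag has 5 vertices, giving width 4; this decomposition certifies tw(G) ≤ 4. On the other hand G contains the 5-clique {d, f, g, i, j}. A clique must lie in a single bag of any decomposition, so no decomposition can have width below 4. The upper and lower bounds meet at 4, so that is the treewidth.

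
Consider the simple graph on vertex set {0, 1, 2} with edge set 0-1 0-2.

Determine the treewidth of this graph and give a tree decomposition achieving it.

Treewidth 1.
One such decomposition:
Bags: B1 = {0, 2}  B2 = {0, 1}
Tree: B1–B2

The largest bag has 2 vertices, giving width 1; this decomposition certifies tw(G) ≤ 1. G has an edge, so its treewidth is at least 1. Therefore the treewidth is 1.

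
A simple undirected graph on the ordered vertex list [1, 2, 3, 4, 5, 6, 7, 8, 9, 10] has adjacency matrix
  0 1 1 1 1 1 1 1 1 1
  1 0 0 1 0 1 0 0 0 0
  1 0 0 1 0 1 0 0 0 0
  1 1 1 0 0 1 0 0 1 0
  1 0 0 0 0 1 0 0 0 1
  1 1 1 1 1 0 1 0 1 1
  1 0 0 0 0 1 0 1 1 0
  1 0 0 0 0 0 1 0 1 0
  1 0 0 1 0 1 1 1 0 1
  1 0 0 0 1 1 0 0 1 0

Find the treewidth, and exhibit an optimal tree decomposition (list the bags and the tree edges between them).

Every bag has size at most 4, so the width is 4 − 1 = 3 and tw(G) ≤ 3. Conversely, {1, 7, 8, 9} is a clique of size 4, and the vertices of any clique must share a bag in every tree decomposition; so some bag has ≥ 4 vertices and tw(G) ≥ 3. Hence tw(G) = 3 exactly.

Treewidth 3.
One such decomposition:
Bags: B1 = {1, 6, 9, 10}  B2 = {1, 4, 6, 9}  B3 = {1, 6, 7, 9}  B4 = {1, 5, 6, 10}  B5 = {1, 2, 4, 6}  B6 = {1, 7, 8, 9}  B7 = {1, 3, 4, 6}
Tree: B1–B2, B2–B3, B1–B4, B2–B5, B3–B6, B2–B7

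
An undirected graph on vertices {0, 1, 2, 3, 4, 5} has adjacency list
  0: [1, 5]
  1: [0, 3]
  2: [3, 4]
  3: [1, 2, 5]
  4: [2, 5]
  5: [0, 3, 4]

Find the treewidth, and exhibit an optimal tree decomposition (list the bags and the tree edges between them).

Every bag has size at most 3, so the width is 3 − 1 = 2 and tw(G) ≤ 2. The edges 4–2–3–5–4 form a cycle, so G is not a tree and its treewidth is at least 2. The upper and lower bounds meet at 2, so that is the treewidth.

Treewidth 2.
One such decomposition:
Bags: B1 = {2, 4, 5}  B2 = {2, 3, 5}  B3 = {0, 3, 5}  B4 = {0, 1, 3}
Tree: B1–B2, B2–B3, B3–B4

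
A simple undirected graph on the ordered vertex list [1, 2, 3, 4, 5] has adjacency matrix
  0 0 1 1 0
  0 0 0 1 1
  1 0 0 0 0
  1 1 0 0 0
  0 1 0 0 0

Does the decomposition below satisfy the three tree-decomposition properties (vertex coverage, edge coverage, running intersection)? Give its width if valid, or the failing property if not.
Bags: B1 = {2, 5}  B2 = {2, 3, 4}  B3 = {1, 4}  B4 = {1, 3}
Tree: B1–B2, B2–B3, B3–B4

A tree decomposition must satisfy three properties: every vertex lies in some bag; for every edge, both endpoints lie together in some bag; and for every vertex, the bags containing it form a connected subtree. Here bags containing vertex 3 are not connected in the tree, so the decomposition is invalid.

No — bags containing vertex 3 are not connected in the tree.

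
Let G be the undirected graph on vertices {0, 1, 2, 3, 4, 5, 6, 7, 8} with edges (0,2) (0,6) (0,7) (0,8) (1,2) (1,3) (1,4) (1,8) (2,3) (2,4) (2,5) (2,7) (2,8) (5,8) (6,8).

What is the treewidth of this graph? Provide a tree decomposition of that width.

Each bag holds 3 vertices, so the decomposition has width 2, which upper-bounds the treewidth. For the lower bound, the 3 vertices {0, 2, 8} are pairwise adjacent, and any tree decomposition puts a clique entirely inside one bag — forcing width ≥ 2. The upper and lower bounds meet at 2, so that is the treewidth.

Treewidth 2.
Bags: B1 = {0, 2, 8}  B2 = {1, 2, 8}  B3 = {0, 6, 8}  B4 = {2, 5, 8}  B5 = {0, 2, 7}  B6 = {1, 2, 4}  B7 = {1, 2, 3}
Tree: B1–B2, B1–B3, B1–B4, B1–B5, B2–B6, B2–B7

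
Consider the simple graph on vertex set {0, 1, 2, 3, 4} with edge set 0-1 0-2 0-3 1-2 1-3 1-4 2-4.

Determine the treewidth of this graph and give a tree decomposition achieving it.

Every bag has size at most 3, so the width is 3 − 1 = 2 and tw(G) ≤ 2. Conversely, {0, 1, 2} is a clique of size 3, and the vertices of any clique must share a bag in every tree decomposition; so some bag has ≥ 3 vertices and tw(G) ≥ 2. Hence tw(G) = 2 exactly.

Treewidth 2.
One such decomposition:
Bags: B1 = {0, 1, 2}  B2 = {1, 2, 4}  B3 = {0, 1, 3}
Tree: B1–B2, B1–B3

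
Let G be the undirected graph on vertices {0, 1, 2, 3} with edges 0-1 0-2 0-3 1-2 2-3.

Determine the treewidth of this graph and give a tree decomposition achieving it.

Treewidth 2.
One such decomposition:
Bags: B1 = {0, 1, 2}  B2 = {0, 2, 3}
Tree: B1–B2

The largest bag has 3 vertices, giving width 2; this decomposition certifies tw(G) ≤ 2. Conversely, {0, 1, 2} is a clique of size 3, and the vertices of any clique must share a bag in every tree decomposition; so some bag has ≥ 3 vertices and tw(G) ≥ 2. Hence tw(G) = 2 exactly.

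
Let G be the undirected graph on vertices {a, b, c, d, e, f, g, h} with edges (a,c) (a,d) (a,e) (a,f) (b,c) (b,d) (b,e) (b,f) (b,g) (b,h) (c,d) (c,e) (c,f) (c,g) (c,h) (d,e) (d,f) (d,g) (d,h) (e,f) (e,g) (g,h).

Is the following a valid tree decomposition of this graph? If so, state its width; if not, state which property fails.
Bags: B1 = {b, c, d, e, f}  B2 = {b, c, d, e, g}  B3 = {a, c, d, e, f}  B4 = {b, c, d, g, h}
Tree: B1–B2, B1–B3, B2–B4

Every vertex of G appears in some bag (union = {a, b, c, d, e, f, g, h}); every edge is covered by a bag; and for each vertex v the set of bags containing v is connected in the bag tree. The decomposition is therefore valid. The largest bag has 5 vertices, so the width is 4.

Yes; width 4.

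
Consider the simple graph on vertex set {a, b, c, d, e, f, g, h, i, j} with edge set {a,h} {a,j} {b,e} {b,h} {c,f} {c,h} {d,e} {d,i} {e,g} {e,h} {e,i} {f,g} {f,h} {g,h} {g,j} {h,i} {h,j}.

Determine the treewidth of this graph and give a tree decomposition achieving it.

Treewidth 2.
One such decomposition:
Bags: B1 = {b, e, h}  B2 = {e, g, h}  B3 = {f, g, h}  B4 = {g, h, j}  B5 = {a, h, j}  B6 = {e, h, i}  B7 = {d, e, i}  B8 = {c, f, h}
Tree: B1–B2, B2–B3, B3–B4, B4–B5, B1–B6, B6–B7, B3–B8

Each bag holds 3 vertices, so the decomposition has width 2, which upper-bounds the treewidth. For the lower bound, the 3 vertices {d, e, i} are pairwise adjacent, and any tree decomposition puts a clique entirely inside one bag — forcing width ≥ 2. Combining the bounds, tw(G) = 2.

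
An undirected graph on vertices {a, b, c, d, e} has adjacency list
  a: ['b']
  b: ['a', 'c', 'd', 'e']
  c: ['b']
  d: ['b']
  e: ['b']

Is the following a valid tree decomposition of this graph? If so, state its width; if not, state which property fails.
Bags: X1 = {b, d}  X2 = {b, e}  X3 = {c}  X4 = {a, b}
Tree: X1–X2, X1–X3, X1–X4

A tree decomposition must satisfy three properties: every vertex lies in some bag; for every edge, both endpoints lie together in some bag; and for every vertex, the bags containing it form a connected subtree. Here edge (b,c) lies in no bag, so the decomposition is invalid.

No — edge (b,c) lies in no bag.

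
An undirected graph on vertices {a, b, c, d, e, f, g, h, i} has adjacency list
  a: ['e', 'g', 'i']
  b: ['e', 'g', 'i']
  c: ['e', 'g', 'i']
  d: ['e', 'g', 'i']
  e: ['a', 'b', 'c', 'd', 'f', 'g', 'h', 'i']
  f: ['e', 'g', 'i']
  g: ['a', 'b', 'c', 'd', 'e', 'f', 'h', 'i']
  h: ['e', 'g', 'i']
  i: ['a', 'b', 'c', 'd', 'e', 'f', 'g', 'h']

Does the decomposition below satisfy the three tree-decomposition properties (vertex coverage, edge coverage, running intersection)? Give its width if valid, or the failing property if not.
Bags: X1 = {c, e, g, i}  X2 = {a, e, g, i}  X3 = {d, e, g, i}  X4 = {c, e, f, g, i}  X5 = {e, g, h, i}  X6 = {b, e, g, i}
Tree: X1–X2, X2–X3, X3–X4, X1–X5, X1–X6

A tree decomposition must satisfy three properties: every vertex lies in some bag; for every edge, both endpoints lie together in some bag; and for every vertex, the bags containing it form a connected subtree. Here bags containing vertex c are not connected in the tree, so the decomposition is invalid.

No — bags containing vertex c are not connected in the tree.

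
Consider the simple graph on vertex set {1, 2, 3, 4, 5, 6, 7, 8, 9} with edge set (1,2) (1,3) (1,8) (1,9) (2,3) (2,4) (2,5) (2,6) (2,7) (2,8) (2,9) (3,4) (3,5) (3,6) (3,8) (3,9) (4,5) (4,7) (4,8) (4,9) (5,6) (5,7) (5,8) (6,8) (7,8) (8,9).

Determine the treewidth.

A width-4 tree decomposition is:
Bags: B1 = {2, 3, 4, 5, 8}  B2 = {2, 3, 5, 6, 8}  B3 = {2, 4, 5, 7, 8}  B4 = {2, 3, 4, 8, 9}  B5 = {1, 2, 3, 8, 9}
Tree: B1–B2, B1–B3, B1–B4, B4–B5
Each bag holds 5 vertices, so the decomposition has width 4, which upper-bounds the treewidth. Conversely, {1, 2, 3, 8, 9} is a clique of size 5, and the vertices of any clique must share a bag in every tree decomposition; so some bag has ≥ 5 vertices and tw(G) ≥ 4. Combining the bounds, tw(G) = 4.

4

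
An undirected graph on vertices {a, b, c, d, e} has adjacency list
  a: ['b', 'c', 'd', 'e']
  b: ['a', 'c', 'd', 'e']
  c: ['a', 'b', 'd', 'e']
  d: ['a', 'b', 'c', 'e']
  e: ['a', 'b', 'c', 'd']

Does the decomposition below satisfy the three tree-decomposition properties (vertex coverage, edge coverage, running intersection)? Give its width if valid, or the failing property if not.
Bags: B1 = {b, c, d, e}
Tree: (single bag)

A tree decomposition must satisfy three properties: every vertex lies in some bag; for every edge, both endpoints lie together in some bag; and for every vertex, the bags containing it form a connected subtree. Here vertex a appears in no bag, so the decomposition is invalid.

No — vertex a appears in no bag.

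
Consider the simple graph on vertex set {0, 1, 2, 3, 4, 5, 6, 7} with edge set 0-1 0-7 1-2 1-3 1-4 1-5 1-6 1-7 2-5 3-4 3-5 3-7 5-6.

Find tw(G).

2

A width-2 tree decomposition is:
Bags: B1 = {1, 3, 5}  B2 = {1, 5, 6}  B3 = {1, 3, 7}  B4 = {0, 1, 7}  B5 = {1, 2, 5}  B6 = {1, 3, 4}
Tree: B1–B2, B1–B3, B3–B4, B1–B5, B1–B6
Every bag has size at most 3, so the width is 3 − 1 = 2 and tw(G) ≤ 2. For the lower bound, the 3 vertices {0, 1, 7} are pairwise adjacent, and any tree decomposition puts a clique entirely inside one bag — forcing width ≥ 2. Therefore the treewidth is 2.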